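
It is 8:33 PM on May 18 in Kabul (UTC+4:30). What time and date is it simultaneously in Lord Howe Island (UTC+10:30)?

Lord Howe Island is 6:00 ahead of Kabul.
Shift by the zone difference: 8:33 PM + 6:00 = 2:33 AM on May 19 in Lord Howe Island.

2:33 AM on May 19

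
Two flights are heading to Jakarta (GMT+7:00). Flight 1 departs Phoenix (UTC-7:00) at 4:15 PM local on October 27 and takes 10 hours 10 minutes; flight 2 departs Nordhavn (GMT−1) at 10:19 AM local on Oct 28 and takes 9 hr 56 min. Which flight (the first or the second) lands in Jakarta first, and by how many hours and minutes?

the first, by 11 hours 50 minutes

Flight 1 in UTC: 4:15 PM + 7:00 = 11:15 PM on Oct 27.
+10 hours 10 minutes → arrive 9:25 AM UTC on Oct 28.
Flight 2 in UTC: 10:19 AM + 1:00 = 11:19 AM on Oct 28.
+9 hours and 56 minutes → arrive 9:15 PM UTC on Oct 28.
Flight 1 lands earlier by 11 hours 50 minutes.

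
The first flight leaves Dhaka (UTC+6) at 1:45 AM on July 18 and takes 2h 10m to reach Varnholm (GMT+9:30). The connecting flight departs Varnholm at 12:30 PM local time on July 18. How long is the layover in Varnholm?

Convert departure to UTC: 1:45 AM − 6:00 = 7:45 PM UTC on Jul 17.
Add 2 hours 10 minutes flight time → 9:55 PM UTC.
Varnholm is UTC+9:30, so local arrival = 9:55 PM + 9:30 = 7:25 AM on Jul 18.
Layover = 12:30 PM − 7:25 AM = 5 hours 5 minutes.

5 hours 5 minutes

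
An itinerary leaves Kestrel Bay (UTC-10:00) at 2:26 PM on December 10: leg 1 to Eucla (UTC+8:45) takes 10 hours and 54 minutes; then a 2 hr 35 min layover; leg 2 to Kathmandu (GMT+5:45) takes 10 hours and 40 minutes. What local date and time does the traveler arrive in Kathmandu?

6:20 AM on Dec 12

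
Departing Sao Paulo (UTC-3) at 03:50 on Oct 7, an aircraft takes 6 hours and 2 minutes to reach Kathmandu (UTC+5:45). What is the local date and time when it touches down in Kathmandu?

18:37 on October 7

Kathmandu is 8:45 ahead of Sao Paulo.
After 6 hours 2 minutes it is 09:52 in Sao Paulo.
Shift by the zone difference: 09:52 + 8:45 = 18:37 on Oct 7 in Kathmandu.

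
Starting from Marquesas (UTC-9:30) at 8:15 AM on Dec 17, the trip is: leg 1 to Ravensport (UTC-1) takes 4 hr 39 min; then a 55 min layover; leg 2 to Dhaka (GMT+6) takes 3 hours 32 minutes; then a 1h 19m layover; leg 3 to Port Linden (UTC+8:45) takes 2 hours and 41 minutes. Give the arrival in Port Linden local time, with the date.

3:36 PM on December 18

Convert departure to UTC: 8:15 AM + 9:30 = 5:45 PM UTC on Dec 17.
Add 4 hours and 39 minutes leg 1 → 10:24 PM UTC.
Add 55 minutes layover in Ravensport → 11:19 PM UTC.
Add 3 hours and 32 minutes leg 2 → 2:51 AM UTC (Dec 18).
Add 1 hour and 19 minutes layover in Dhaka → 4:10 AM UTC.
Add 2 hours and 41 minutes leg 3 → 6:51 AM UTC.
Port Linden is UTC+8:45, so local arrival = 6:51 AM + 8:45 = 3:36 PM on Dec 18.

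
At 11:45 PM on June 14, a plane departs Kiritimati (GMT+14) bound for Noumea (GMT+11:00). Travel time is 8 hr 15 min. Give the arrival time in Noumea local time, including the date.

Noumea is 3:00 behind Kiritimati.
After 8 hours 15 minutes it is 8:00 AM (Jun 15) in Kiritimati.
Shift by the zone difference: 8:00 AM − 3:00 = 5:00 AM on Jun 15 in Noumea.

5:00 AM on June 15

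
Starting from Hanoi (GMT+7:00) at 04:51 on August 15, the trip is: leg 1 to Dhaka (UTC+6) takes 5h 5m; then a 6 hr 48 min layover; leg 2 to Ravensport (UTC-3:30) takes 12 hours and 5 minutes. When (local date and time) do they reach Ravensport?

Convert departure to UTC: 04:51 − 7:00 = 21:51 UTC on Aug 14.
Add 5 hours 5 minutes leg 1 → 02:56 UTC (Aug 15).
Add 6 hours 48 minutes layover in Dhaka → 09:44 UTC.
Add 12 hours 5 minutes leg 2 → 21:49 UTC.
Ravensport is UTC−3:30, so local arrival = 21:49 − 3:30 = 18:19 on Aug 15.

18:19 on Aug 15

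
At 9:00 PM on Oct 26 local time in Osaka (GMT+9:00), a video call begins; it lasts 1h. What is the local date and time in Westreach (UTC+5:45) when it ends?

Convert start to UTC: 9:00 PM − 9:00 = 12:00 PM UTC on Oct 26.
Add 1 hour duration → 1:00 PM UTC.
Westreach is UTC+5:45, so local end time = 1:00 PM + 5:45 = 6:45 PM on Oct 26.

6:45 PM on October 26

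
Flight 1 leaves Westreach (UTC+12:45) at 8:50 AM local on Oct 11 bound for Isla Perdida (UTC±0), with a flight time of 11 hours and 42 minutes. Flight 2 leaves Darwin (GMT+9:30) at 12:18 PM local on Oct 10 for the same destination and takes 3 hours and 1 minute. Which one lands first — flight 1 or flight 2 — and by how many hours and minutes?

the second, by 25 hours 58 minutes

Flight 1 in UTC: 8:50 AM − 12:45 = 8:05 PM on Oct 10.
+11 hours and 42 minutes → arrive 7:47 AM UTC on Oct 11.
Flight 2 in UTC: 12:18 PM − 9:30 = 2:48 AM on Oct 10.
+3 hours 1 minute → arrive 5:49 AM UTC on Oct 10.
Flight 2 lands earlier by 25 hours 58 minutes.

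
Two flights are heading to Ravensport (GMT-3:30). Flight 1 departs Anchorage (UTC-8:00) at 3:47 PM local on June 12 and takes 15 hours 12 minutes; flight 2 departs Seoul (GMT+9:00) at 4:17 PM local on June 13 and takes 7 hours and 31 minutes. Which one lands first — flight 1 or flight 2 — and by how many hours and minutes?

the second, by 11 minutes

Flight 1 in UTC: 3:47 PM + 8:00 = 11:47 PM on Jun 12.
+15 hours 12 minutes → arrive 2:59 PM UTC on Jun 13.
Flight 2 in UTC: 4:17 PM − 9:00 = 7:17 AM on Jun 13.
+7 hours and 31 minutes → arrive 2:48 PM UTC on Jun 13.
Flight 2 lands earlier by 11 minutes.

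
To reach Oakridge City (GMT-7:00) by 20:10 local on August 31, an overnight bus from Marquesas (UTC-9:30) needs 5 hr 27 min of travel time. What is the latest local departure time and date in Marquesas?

Target arrival in UTC: 20:10 + 7:00 = 03:10 on Sep 1.
Subtract 5 hours 27 minutes → departure 21:43 UTC on Aug 31.
Marquesas is UTC−9:30: 21:43 − 9:30 = 12:13 on Aug 31.

12:13 on August 31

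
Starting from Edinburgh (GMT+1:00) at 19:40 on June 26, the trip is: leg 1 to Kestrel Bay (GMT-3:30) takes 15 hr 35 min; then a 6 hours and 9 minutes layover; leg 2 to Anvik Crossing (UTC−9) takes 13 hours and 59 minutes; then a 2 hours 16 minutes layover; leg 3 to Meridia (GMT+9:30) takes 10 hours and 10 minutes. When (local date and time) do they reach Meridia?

Convert departure to UTC: 19:40 − 1:00 = 18:40 UTC on Jun 26.
Add 15 hours 35 minutes leg 1 → 10:15 UTC (Jun 27).
Add 6 hours and 9 minutes layover in Kestrel Bay → 16:24 UTC.
Add 13 hours 59 minutes leg 2 → 06:23 UTC (Jun 28).
Add 2 hours 16 minutes layover in Anvik Crossing → 08:39 UTC.
Add 10 hours 10 minutes leg 3 → 18:49 UTC.
Meridia is UTC+9:30, so local arrival = 18:49 + 9:30 = 04:19 on Jun 29.

04:19 on Jun 29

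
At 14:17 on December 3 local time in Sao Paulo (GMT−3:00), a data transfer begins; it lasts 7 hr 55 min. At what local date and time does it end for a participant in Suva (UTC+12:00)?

Convert start to UTC: 14:17 + 3:00 = 17:17 UTC on Dec 3.
Add 7 hours 55 minutes duration → 01:12 UTC (Dec 4).
Suva is UTC+12:00, so local end time = 01:12 + 12:00 = 13:12 on Dec 4.

13:12 on Dec 4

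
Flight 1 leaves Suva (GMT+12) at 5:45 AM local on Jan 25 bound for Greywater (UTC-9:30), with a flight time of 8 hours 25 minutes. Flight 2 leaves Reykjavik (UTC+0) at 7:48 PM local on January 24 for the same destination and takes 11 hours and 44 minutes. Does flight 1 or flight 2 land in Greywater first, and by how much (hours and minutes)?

the first, by 5 hours 22 minutes

Flight 1 in UTC: 5:45 AM − 12:00 = 5:45 PM on Jan 24.
+8 hours and 25 minutes → arrive 2:10 AM UTC on Jan 25.
Flight 2 departs at 7:48 PM UTC (Jan 24).
+11 hours 44 minutes → arrive 7:32 AM UTC on Jan 25.
Flight 1 lands earlier by 5 hours 22 minutes.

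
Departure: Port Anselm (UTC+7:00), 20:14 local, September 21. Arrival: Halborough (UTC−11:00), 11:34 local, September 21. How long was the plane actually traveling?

Departure in UTC: 20:14 − 7:00 = 13:14 on Sep 21.
Arrival in UTC: 11:34 + 11:00 = 22:34 on Sep 21.
Elapsed = 22:34 − 13:14 = 9 hours 20 minutes.

9 hours 20 minutes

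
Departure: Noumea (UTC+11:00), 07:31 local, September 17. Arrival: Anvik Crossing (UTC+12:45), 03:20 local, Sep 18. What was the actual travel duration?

18 hours 4 minutes

Departure in UTC: 07:31 − 11:00 = 20:31 on Sep 16.
Arrival in UTC: 03:20 − 12:45 = 14:35 on Sep 17.
Elapsed = 14:35 − 20:31 (+1 day) = 18 hours 4 minutes.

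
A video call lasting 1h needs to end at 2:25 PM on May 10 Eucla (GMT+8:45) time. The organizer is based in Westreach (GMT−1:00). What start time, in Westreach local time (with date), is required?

Target end time in UTC: 2:25 PM − 8:45 = 5:40 AM on May 10.
Subtract 1 hour → start 4:40 AM UTC on May 10.
Westreach is UTC−1:00: 4:40 AM − 1:00 = 3:40 AM on May 10.

3:40 AM on May 10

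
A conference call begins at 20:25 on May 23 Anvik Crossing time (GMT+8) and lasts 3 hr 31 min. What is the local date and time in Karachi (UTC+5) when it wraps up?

20:56 on May 23

Convert start to UTC: 20:25 − 8:00 = 12:25 UTC on May 23.
Add 3 hours and 31 minutes duration → 15:56 UTC.
Karachi is UTC+5:00, so local end time = 15:56 + 5:00 = 20:56 on May 23.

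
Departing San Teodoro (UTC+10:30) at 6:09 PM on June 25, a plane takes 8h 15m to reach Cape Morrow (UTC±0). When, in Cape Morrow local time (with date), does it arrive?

Convert departure to UTC: 6:09 PM − 10:30 = 7:39 AM UTC on Jun 25.
Add 8 hours 15 minutes travel time → 3:54 PM UTC.
Cape Morrow is UTC+0, so local arrival is the same: 3:54 PM on Jun 25.

3:54 PM on June 25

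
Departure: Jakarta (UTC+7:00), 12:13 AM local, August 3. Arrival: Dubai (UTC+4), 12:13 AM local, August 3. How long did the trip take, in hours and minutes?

Dubai is 3:00 behind Jakarta.
Clock-face elapsed time (ignoring zones) is 0 minutes.
Actual elapsed = 0 minutes + 3:00 = 3 hours.

3 hours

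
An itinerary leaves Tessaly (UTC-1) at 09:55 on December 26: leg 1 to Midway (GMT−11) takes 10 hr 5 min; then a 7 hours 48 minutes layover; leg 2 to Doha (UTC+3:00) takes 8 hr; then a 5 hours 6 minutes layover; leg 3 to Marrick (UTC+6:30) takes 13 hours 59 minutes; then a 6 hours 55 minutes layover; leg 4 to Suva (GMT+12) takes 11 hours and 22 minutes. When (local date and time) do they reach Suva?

14:10 on December 29

Convert departure to UTC: 09:55 + 1:00 = 10:55 UTC on Dec 26.
Add 10 hours 5 minutes leg 1 → 21:00 UTC.
Add 7 hours and 48 minutes layover in Midway → 04:48 UTC (Dec 27).
Add 8 hours leg 2 → 12:48 UTC.
Add 5 hours 6 minutes layover in Doha → 17:54 UTC.
Add 13 hours and 59 minutes leg 3 → 07:53 UTC (Dec 28).
Add 6 hours and 55 minutes layover in Marrick → 14:48 UTC.
Add 11 hours and 22 minutes leg 4 → 02:10 UTC (Dec 29).
Suva is UTC+12:00, so local arrival = 02:10 + 12:00 = 14:10 on Dec 29.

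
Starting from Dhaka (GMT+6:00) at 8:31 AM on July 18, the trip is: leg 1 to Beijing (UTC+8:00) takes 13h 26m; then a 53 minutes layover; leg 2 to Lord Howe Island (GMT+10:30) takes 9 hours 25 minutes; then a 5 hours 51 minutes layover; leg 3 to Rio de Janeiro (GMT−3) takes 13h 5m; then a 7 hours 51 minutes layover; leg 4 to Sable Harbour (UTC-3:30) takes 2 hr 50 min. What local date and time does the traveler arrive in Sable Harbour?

4:22 AM on July 20

Convert departure to UTC: 8:31 AM − 6:00 = 2:31 AM UTC on Jul 18.
Add 13 hours and 26 minutes leg 1 → 3:57 PM UTC.
Add 53 minutes layover in Beijing → 4:50 PM UTC.
Add 9 hours 25 minutes leg 2 → 2:15 AM UTC (Jul 19).
Add 5 hours and 51 minutes layover in Lord Howe Island → 8:06 AM UTC.
Add 13 hours and 5 minutes leg 3 → 9:11 PM UTC.
Add 7 hours and 51 minutes layover in Rio de Janeiro → 5:02 AM UTC (Jul 20).
Add 2 hours and 50 minutes leg 4 → 7:52 AM UTC.
Sable Harbour is UTC−3:30, so local arrival = 7:52 AM − 3:30 = 4:22 AM on Jul 20.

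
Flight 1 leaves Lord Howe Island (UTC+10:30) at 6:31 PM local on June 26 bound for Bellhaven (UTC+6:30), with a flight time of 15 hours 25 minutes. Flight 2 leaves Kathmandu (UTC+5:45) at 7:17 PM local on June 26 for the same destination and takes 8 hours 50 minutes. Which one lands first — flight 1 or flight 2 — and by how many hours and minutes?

the second, by 1 hour 4 minutes

Flight 1 in UTC: 6:31 PM − 10:30 = 8:01 AM on Jun 26.
+15 hours 25 minutes → arrive 11:26 PM UTC on Jun 26.
Flight 2 in UTC: 7:17 PM − 5:45 = 1:32 PM on Jun 26.
+8 hours 50 minutes → arrive 10:22 PM UTC on Jun 26.
Flight 2 lands earlier by 1 hour 4 minutes.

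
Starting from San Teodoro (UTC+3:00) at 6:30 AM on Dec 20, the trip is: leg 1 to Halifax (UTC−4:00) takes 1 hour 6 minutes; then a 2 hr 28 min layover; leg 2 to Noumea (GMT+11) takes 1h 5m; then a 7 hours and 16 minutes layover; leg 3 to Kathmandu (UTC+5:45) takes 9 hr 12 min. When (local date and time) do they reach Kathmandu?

6:22 AM on December 21

Convert departure to UTC: 6:30 AM − 3:00 = 3:30 AM UTC on Dec 20.
Add 1 hour 6 minutes leg 1 → 4:36 AM UTC.
Add 2 hours and 28 minutes layover in Halifax → 7:04 AM UTC.
Add 1 hour and 5 minutes leg 2 → 8:09 AM UTC.
Add 7 hours 16 minutes layover in Noumea → 3:25 PM UTC.
Add 9 hours and 12 minutes leg 3 → 12:37 AM UTC (Dec 21).
Kathmandu is UTC+5:45, so local arrival = 12:37 AM + 5:45 = 6:22 AM on Dec 21.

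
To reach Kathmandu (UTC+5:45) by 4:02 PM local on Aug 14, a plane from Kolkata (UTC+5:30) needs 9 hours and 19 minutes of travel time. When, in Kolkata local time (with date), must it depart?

Target arrival in UTC: 4:02 PM − 5:45 = 10:17 AM on Aug 14.
Subtract 9 hours and 19 minutes → departure 12:58 AM UTC on Aug 14.
Kolkata is UTC+5:30: 12:58 AM + 5:30 = 6:28 AM on Aug 14.

6:28 AM on August 14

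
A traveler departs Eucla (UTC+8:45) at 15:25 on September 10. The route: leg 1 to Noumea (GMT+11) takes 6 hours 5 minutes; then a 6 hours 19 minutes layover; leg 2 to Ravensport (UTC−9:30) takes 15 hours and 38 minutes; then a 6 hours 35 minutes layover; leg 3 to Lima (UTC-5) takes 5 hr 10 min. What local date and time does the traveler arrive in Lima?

Convert departure to UTC: 15:25 − 8:45 = 06:40 UTC on Sep 10.
Add 6 hours and 5 minutes leg 1 → 12:45 UTC.
Add 6 hours 19 minutes layover in Noumea → 19:04 UTC.
Add 15 hours and 38 minutes leg 2 → 10:42 UTC (Sep 11).
Add 6 hours and 35 minutes layover in Ravensport → 17:17 UTC.
Add 5 hours and 10 minutes leg 3 → 22:27 UTC.
Lima is UTC−5:00, so local arrival = 22:27 − 5:00 = 17:27 on Sep 11.

17:27 on September 11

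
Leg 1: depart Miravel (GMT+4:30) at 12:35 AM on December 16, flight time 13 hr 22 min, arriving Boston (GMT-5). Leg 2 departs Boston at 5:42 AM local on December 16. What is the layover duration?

1 hour 15 minutes

Convert departure to UTC: 12:35 AM − 4:30 = 8:05 PM UTC on Dec 15.
Add 13 hours and 22 minutes flight time → 9:27 AM UTC (Dec 16).
Boston is UTC−5:00, so local arrival = 9:27 AM − 5:00 = 4:27 AM on Dec 16.
Layover = 5:42 AM − 4:27 AM = 1 hour 15 minutes.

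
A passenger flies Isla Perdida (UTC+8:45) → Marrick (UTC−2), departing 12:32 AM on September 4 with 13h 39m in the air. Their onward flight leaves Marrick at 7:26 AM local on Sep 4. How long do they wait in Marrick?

Convert departure to UTC: 12:32 AM − 8:45 = 3:47 PM UTC on Sep 3.
Add 13 hours 39 minutes flight time → 5:26 AM UTC (Sep 4).
Marrick is UTC−2:00, so local arrival = 5:26 AM − 2:00 = 3:26 AM on Sep 4.
Layover = 7:26 AM − 3:26 AM = 4 hours.

4 hours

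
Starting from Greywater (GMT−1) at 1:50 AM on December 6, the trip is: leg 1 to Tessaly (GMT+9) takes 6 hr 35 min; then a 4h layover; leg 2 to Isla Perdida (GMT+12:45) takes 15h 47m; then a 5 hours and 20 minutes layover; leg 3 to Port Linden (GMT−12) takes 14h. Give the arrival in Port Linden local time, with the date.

Convert departure to UTC: 1:50 AM + 1:00 = 2:50 AM UTC on Dec 6.
Add 6 hours 35 minutes leg 1 → 9:25 AM UTC.
Add 4 hours layover in Tessaly → 1:25 PM UTC.
Add 15 hours 47 minutes leg 2 → 5:12 AM UTC (Dec 7).
Add 5 hours 20 minutes layover in Isla Perdida → 10:32 AM UTC.
Add 14 hours leg 3 → 12:32 AM UTC (Dec 8).
Port Linden is UTC−12:00, so local arrival = 12:32 AM − 12:00 = 12:32 PM on Dec 7.

12:32 PM on December 7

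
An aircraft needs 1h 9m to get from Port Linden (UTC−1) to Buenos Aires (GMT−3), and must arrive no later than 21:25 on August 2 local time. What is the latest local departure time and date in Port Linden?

Target arrival in UTC: 21:25 + 3:00 = 00:25 on Aug 3.
Subtract 1 hour and 9 minutes → departure 23:16 UTC on Aug 2.
Port Linden is UTC−1:00: 23:16 − 1:00 = 22:16 on Aug 2.

22:16 on Aug 2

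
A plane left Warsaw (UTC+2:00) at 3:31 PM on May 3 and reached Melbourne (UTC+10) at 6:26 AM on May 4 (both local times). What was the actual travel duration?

6 hours 55 minutes

Departure in UTC: 3:31 PM − 2:00 = 1:31 PM on May 3.
Arrival in UTC: 6:26 AM − 10:00 = 8:26 PM on May 3.
Elapsed = 8:26 PM − 1:31 PM = 6 hours 55 minutes.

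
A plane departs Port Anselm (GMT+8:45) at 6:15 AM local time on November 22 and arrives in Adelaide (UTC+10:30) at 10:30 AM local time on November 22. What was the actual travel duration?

2 hours 30 minutes

Departure in UTC: 6:15 AM − 8:45 = 9:30 PM on Nov 21.
Arrival in UTC: 10:30 AM − 10:30 = 12:00 AM on Nov 22.
Elapsed = 12:00 AM − 9:30 PM (+1 day) = 2 hours 30 minutes.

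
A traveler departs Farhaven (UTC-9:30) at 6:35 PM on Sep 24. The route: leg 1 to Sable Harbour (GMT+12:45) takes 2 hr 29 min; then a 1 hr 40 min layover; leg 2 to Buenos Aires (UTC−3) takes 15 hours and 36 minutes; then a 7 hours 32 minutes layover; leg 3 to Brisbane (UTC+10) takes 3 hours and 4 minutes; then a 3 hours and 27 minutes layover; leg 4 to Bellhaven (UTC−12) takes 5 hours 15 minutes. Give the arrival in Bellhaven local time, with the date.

7:08 AM on Sep 26

Convert departure to UTC: 6:35 PM + 9:30 = 4:05 AM UTC on Sep 25.
Add 2 hours and 29 minutes leg 1 → 6:34 AM UTC.
Add 1 hour and 40 minutes layover in Sable Harbour → 8:14 AM UTC.
Add 15 hours and 36 minutes leg 2 → 11:50 PM UTC.
Add 7 hours and 32 minutes layover in Buenos Aires → 7:22 AM UTC (Sep 26).
Add 3 hours 4 minutes leg 3 → 10:26 AM UTC.
Add 3 hours 27 minutes layover in Brisbane → 1:53 PM UTC.
Add 5 hours 15 minutes leg 4 → 7:08 PM UTC.
Bellhaven is UTC−12:00, so local arrival = 7:08 PM − 12:00 = 7:08 AM on Sep 26.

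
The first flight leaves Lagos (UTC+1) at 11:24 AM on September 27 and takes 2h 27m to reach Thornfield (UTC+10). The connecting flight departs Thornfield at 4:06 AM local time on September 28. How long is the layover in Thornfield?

5 hours 15 minutes

Convert departure to UTC: 11:24 AM − 1:00 = 10:24 AM UTC on Sep 27.
Add 2 hours and 27 minutes flight time → 12:51 PM UTC.
Thornfield is UTC+10:00, so local arrival = 12:51 PM + 10:00 = 10:51 PM on Sep 27.
Layover = 4:06 AM − 10:51 PM (+1 day) = 5 hours 15 minutes.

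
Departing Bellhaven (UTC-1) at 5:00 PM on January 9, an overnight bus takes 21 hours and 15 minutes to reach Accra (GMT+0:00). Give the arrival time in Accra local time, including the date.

3:15 PM on January 10

Accra is 1:00 ahead of Bellhaven.
After 21 hours 15 minutes it is 2:15 PM (Jan 10) in Bellhaven.
Shift by the zone difference: 2:15 PM + 1:00 = 3:15 PM on Jan 10 in Accra.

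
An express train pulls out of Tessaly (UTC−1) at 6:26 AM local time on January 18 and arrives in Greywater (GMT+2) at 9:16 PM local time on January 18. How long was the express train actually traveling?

Greywater is 3:00 ahead of Tessaly.
Clock-face elapsed time (ignoring zones) is 14 hours 50 minutes.
Actual elapsed = 14 hours 50 minutes − 3:00 = 11 hours 50 minutes.

11 hours 50 minutes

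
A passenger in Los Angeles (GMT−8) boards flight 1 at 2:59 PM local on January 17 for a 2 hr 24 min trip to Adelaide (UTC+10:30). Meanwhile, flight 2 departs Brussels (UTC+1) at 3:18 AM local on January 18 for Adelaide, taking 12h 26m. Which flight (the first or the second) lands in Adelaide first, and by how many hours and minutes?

the first, by 13 hours 21 minutes

Flight 1 in UTC: 2:59 PM + 8:00 = 10:59 PM on Jan 17.
+2 hours and 24 minutes → arrive 1:23 AM UTC on Jan 18.
Flight 2 in UTC: 3:18 AM − 1:00 = 2:18 AM on Jan 18.
+12 hours 26 minutes → arrive 2:44 PM UTC on Jan 18.
Flight 1 lands earlier by 13 hours 21 minutes.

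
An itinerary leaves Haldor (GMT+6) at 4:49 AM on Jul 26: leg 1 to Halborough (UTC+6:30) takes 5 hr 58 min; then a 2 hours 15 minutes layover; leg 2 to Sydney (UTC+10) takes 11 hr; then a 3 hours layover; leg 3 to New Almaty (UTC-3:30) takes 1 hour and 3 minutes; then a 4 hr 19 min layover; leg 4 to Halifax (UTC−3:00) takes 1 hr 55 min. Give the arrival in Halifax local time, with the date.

1:19 AM on July 27

Convert departure to UTC: 4:49 AM − 6:00 = 10:49 PM UTC on Jul 25.
Add 5 hours 58 minutes leg 1 → 4:47 AM UTC (Jul 26).
Add 2 hours 15 minutes layover in Halborough → 7:02 AM UTC.
Add 11 hours leg 2 → 6:02 PM UTC.
Add 3 hours layover in Sydney → 9:02 PM UTC.
Add 1 hour and 3 minutes leg 3 → 10:05 PM UTC.
Add 4 hours 19 minutes layover in New Almaty → 2:24 AM UTC (Jul 27).
Add 1 hour 55 minutes leg 4 → 4:19 AM UTC.
Halifax is UTC−3:00, so local arrival = 4:19 AM − 3:00 = 1:19 AM on Jul 27.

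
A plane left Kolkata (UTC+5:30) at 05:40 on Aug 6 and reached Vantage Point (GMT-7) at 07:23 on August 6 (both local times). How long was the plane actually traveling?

Departure in UTC: 05:40 − 5:30 = 00:10 on Aug 6.
Arrival in UTC: 07:23 + 7:00 = 14:23 on Aug 6.
Elapsed = 14:23 − 00:10 = 14 hours 13 minutes.

14 hours 13 minutes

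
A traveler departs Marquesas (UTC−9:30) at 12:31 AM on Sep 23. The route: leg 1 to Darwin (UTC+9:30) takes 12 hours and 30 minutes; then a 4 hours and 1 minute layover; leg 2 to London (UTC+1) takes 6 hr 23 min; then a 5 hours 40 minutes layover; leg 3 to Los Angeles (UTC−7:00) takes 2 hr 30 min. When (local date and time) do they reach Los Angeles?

10:05 AM on September 24

Convert departure to UTC: 12:31 AM + 9:30 = 10:01 AM UTC on Sep 23.
Add 12 hours and 30 minutes leg 1 → 10:31 PM UTC.
Add 4 hours and 1 minute layover in Darwin → 2:32 AM UTC (Sep 24).
Add 6 hours and 23 minutes leg 2 → 8:55 AM UTC.
Add 5 hours 40 minutes layover in London → 2:35 PM UTC.
Add 2 hours 30 minutes leg 3 → 5:05 PM UTC.
Los Angeles is UTC−7:00, so local arrival = 5:05 PM − 7:00 = 10:05 AM on Sep 24.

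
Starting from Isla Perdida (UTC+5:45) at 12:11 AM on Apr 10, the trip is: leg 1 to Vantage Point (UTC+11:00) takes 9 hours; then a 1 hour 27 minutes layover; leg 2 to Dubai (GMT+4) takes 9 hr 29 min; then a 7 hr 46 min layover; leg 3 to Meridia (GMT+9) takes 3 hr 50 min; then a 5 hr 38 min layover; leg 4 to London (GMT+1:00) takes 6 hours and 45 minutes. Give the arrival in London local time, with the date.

Convert departure to UTC: 12:11 AM − 5:45 = 6:26 PM UTC on Apr 9.
Add 9 hours leg 1 → 3:26 AM UTC (Apr 10).
Add 1 hour 27 minutes layover in Vantage Point → 4:53 AM UTC.
Add 9 hours and 29 minutes leg 2 → 2:22 PM UTC.
Add 7 hours and 46 minutes layover in Dubai → 10:08 PM UTC.
Add 3 hours and 50 minutes leg 3 → 1:58 AM UTC (Apr 11).
Add 5 hours 38 minutes layover in Meridia → 7:36 AM UTC.
Add 6 hours 45 minutes leg 4 → 2:21 PM UTC.
London is UTC+1:00, so local arrival = 2:21 PM + 1:00 = 3:21 PM on Apr 11.

3:21 PM on April 11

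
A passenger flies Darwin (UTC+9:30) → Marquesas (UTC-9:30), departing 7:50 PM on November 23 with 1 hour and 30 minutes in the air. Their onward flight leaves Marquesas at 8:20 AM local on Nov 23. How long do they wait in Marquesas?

6 hours

Convert departure to UTC: 7:50 PM − 9:30 = 10:20 AM UTC on Nov 23.
Add 1 hour and 30 minutes flight time → 11:50 AM UTC.
Marquesas is UTC−9:30, so local arrival = 11:50 AM − 9:30 = 2:20 AM on Nov 23.
Layover = 8:20 AM − 2:20 AM = 6 hours.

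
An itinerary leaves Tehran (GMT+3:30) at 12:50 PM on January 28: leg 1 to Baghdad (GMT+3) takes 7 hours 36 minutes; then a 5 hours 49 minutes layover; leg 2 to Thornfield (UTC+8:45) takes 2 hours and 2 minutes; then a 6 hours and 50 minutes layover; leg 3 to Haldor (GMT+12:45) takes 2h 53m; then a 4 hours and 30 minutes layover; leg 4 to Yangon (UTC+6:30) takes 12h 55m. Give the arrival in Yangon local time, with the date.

10:25 AM on January 30

Convert departure to UTC: 12:50 PM − 3:30 = 9:20 AM UTC on Jan 28.
Add 7 hours 36 minutes leg 1 → 4:56 PM UTC.
Add 5 hours and 49 minutes layover in Baghdad → 10:45 PM UTC.
Add 2 hours 2 minutes leg 2 → 12:47 AM UTC (Jan 29).
Add 6 hours and 50 minutes layover in Thornfield → 7:37 AM UTC.
Add 2 hours and 53 minutes leg 3 → 10:30 AM UTC.
Add 4 hours 30 minutes layover in Haldor → 3:00 PM UTC.
Add 12 hours 55 minutes leg 4 → 3:55 AM UTC (Jan 30).
Yangon is UTC+6:30, so local arrival = 3:55 AM + 6:30 = 10:25 AM on Jan 30.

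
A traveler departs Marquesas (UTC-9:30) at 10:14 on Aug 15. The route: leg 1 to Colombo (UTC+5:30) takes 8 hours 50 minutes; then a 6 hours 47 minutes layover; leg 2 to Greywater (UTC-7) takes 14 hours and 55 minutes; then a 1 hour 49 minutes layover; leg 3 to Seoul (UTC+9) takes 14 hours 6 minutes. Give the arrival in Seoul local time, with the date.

03:11 on August 18

Convert departure to UTC: 10:14 + 9:30 = 19:44 UTC on Aug 15.
Add 8 hours 50 minutes leg 1 → 04:34 UTC (Aug 16).
Add 6 hours and 47 minutes layover in Colombo → 11:21 UTC.
Add 14 hours 55 minutes leg 2 → 02:16 UTC (Aug 17).
Add 1 hour and 49 minutes layover in Greywater → 04:05 UTC.
Add 14 hours 6 minutes leg 3 → 18:11 UTC.
Seoul is UTC+9:00, so local arrival = 18:11 + 9:00 = 03:11 on Aug 18.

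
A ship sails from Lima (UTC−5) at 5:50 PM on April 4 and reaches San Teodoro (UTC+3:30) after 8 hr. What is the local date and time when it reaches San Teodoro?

10:20 AM on Apr 5

San Teodoro is 8:30 ahead of Lima.
After 8 hours it is 1:50 AM (Apr 5) in Lima.
Shift by the zone difference: 1:50 AM + 8:30 = 10:20 AM on Apr 5 in San Teodoro.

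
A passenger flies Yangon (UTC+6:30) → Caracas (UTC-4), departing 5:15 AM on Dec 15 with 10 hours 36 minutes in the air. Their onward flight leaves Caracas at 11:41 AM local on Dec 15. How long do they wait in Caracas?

6 hours 20 minutes

Convert departure to UTC: 5:15 AM − 6:30 = 10:45 PM UTC on Dec 14.
Add 10 hours and 36 minutes flight time → 9:21 AM UTC (Dec 15).
Caracas is UTC−4:00, so local arrival = 9:21 AM − 4:00 = 5:21 AM on Dec 15.
Layover = 11:41 AM − 5:21 AM = 6 hours 20 minutes.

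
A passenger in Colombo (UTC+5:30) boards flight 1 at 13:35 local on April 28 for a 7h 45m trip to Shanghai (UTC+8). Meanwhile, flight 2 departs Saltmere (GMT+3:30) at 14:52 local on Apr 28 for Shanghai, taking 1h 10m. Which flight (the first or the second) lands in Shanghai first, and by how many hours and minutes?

Flight 1 in UTC: 13:35 − 5:30 = 08:05 on Apr 28.
+7 hours 45 minutes → arrive 15:50 UTC on Apr 28.
Flight 2 in UTC: 14:52 − 3:30 = 11:22 on Apr 28.
+1 hour 10 minutes → arrive 12:32 UTC on Apr 28.
Flight 2 lands earlier by 3 hours 18 minutes.

the second, by 3 hours 18 minutes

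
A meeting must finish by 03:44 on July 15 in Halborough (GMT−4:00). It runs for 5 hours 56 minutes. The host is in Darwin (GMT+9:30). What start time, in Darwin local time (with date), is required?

Target end time in UTC: 03:44 + 4:00 = 07:44 on Jul 15.
Subtract 5 hours and 56 minutes → start 01:48 UTC on Jul 15.
Darwin is UTC+9:30: 01:48 + 9:30 = 11:18 on Jul 15.

11:18 on Jul 15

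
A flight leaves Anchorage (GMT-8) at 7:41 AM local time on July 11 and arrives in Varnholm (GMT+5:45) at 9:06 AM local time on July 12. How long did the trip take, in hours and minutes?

Varnholm is 13:45 ahead of Anchorage.
Clock-face elapsed time (ignoring zones) is 25 hours 25 minutes.
Actual elapsed = 25 hours 25 minutes − 13:45 = 11 hours 40 minutes.

11 hours 40 minutes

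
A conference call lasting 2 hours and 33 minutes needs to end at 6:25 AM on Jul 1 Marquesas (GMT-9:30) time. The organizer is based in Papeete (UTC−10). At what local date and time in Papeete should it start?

3:22 AM on Jul 1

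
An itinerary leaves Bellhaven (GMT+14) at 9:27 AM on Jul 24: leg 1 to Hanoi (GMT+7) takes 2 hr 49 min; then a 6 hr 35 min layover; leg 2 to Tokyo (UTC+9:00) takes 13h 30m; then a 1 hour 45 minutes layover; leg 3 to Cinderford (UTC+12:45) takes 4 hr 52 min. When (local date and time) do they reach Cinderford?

1:43 PM on July 25

Convert departure to UTC: 9:27 AM − 14:00 = 7:27 PM UTC on Jul 23.
Add 2 hours and 49 minutes leg 1 → 10:16 PM UTC.
Add 6 hours and 35 minutes layover in Hanoi → 4:51 AM UTC (Jul 24).
Add 13 hours and 30 minutes leg 2 → 6:21 PM UTC.
Add 1 hour 45 minutes layover in Tokyo → 8:06 PM UTC.
Add 4 hours 52 minutes leg 3 → 12:58 AM UTC (Jul 25).
Cinderford is UTC+12:45, so local arrival = 12:58 AM + 12:45 = 1:43 PM on Jul 25.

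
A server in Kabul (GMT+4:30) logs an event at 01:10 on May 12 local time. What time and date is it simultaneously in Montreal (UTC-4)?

16:40 on May 11

In UTC: 01:10 − 4:30 = 20:40 on May 11.
Montreal is UTC−4:00: 20:40 − 4:00 = 16:40 on May 11.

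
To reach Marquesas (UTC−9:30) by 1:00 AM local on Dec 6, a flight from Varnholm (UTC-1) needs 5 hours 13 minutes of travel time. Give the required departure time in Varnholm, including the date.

Target arrival in UTC: 1:00 AM + 9:30 = 10:30 AM on Dec 6.
Subtract 5 hours 13 minutes → departure 5:17 AM UTC on Dec 6.
Varnholm is UTC−1:00: 5:17 AM − 1:00 = 4:17 AM on Dec 6.

4:17 AM on December 6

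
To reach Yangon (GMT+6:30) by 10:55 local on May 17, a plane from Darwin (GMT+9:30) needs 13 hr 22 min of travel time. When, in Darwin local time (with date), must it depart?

00:33 on May 17

Target arrival in UTC: 10:55 − 6:30 = 04:25 on May 17.
Subtract 13 hours 22 minutes → departure 15:03 UTC on May 16.
Darwin is UTC+9:30: 15:03 + 9:30 = 00:33 on May 17.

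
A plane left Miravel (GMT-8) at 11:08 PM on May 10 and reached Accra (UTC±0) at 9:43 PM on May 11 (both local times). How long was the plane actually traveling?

14 hours 35 minutes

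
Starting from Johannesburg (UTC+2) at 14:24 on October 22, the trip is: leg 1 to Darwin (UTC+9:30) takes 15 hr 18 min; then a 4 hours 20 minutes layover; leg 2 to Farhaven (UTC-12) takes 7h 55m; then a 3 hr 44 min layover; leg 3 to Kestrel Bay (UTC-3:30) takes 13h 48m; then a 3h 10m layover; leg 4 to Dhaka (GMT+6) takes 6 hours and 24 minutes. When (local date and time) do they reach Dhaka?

01:03 on Oct 25

Convert departure to UTC: 14:24 − 2:00 = 12:24 UTC on Oct 22.
Add 15 hours and 18 minutes leg 1 → 03:42 UTC (Oct 23).
Add 4 hours and 20 minutes layover in Darwin → 08:02 UTC.
Add 7 hours and 55 minutes leg 2 → 15:57 UTC.
Add 3 hours and 44 minutes layover in Farhaven → 19:41 UTC.
Add 13 hours 48 minutes leg 3 → 09:29 UTC (Oct 24).
Add 3 hours and 10 minutes layover in Kestrel Bay → 12:39 UTC.
Add 6 hours 24 minutes leg 4 → 19:03 UTC.
Dhaka is UTC+6:00, so local arrival = 19:03 + 6:00 = 01:03 on Oct 25.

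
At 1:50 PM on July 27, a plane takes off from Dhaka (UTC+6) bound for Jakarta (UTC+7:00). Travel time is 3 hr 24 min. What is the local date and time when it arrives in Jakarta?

Convert departure to UTC: 1:50 PM − 6:00 = 7:50 AM UTC on Jul 27.
Add 3 hours and 24 minutes travel time → 11:14 AM UTC.
Jakarta is UTC+7:00, so local arrival = 11:14 AM + 7:00 = 6:14 PM on Jul 27.

6:14 PM on July 27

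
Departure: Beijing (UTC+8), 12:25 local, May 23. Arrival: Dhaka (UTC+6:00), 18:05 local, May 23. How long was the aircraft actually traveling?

Departure in UTC: 12:25 − 8:00 = 04:25 on May 23.
Arrival in UTC: 18:05 − 6:00 = 12:05 on May 23.
Elapsed = 12:05 − 04:25 = 7 hours 40 minutes.

7 hours 40 minutes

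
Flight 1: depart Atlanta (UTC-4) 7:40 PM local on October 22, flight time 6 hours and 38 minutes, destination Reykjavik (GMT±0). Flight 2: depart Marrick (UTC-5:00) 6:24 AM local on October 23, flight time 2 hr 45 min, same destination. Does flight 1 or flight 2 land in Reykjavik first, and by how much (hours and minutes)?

the first, by 7 hours 51 minutes

Flight 1 in UTC: 7:40 PM + 4:00 = 11:40 PM on Oct 22.
+6 hours 38 minutes → arrive 6:18 AM UTC on Oct 23.
Flight 2 in UTC: 6:24 AM + 5:00 = 11:24 AM on Oct 23.
+2 hours 45 minutes → arrive 2:09 PM UTC on Oct 23.
Flight 1 lands earlier by 7 hours 51 minutes.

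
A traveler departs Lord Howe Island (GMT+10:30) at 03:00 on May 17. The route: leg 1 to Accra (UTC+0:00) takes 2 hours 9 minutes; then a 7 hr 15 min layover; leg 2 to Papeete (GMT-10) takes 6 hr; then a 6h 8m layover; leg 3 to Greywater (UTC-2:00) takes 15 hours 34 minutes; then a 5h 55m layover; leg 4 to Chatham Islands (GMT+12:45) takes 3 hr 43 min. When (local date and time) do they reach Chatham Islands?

Convert departure to UTC: 03:00 − 10:30 = 16:30 UTC on May 16.
Add 2 hours 9 minutes leg 1 → 18:39 UTC.
Add 7 hours and 15 minutes layover in Accra → 01:54 UTC (May 17).
Add 6 hours leg 2 → 07:54 UTC.
Add 6 hours 8 minutes layover in Papeete → 14:02 UTC.
Add 15 hours and 34 minutes leg 3 → 05:36 UTC (May 18).
Add 5 hours and 55 minutes layover in Greywater → 11:31 UTC.
Add 3 hours and 43 minutes leg 4 → 15:14 UTC.
Chatham Islands is UTC+12:45, so local arrival = 15:14 + 12:45 = 03:59 on May 19.

03:59 on May 19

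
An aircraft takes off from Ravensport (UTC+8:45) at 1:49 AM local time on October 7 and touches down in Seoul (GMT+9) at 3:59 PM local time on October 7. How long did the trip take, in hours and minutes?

13 hours 55 minutes

Departure in UTC: 1:49 AM − 8:45 = 5:04 PM on Oct 6.
Arrival in UTC: 3:59 PM − 9:00 = 6:59 AM on Oct 7.
Elapsed = 6:59 AM − 5:04 PM (+1 day) = 13 hours 55 minutes.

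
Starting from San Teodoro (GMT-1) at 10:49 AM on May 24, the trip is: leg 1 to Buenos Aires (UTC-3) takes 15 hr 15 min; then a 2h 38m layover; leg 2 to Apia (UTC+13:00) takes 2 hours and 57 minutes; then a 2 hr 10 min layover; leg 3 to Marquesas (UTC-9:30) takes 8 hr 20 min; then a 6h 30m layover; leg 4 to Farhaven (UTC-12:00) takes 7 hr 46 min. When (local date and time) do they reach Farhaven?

Convert departure to UTC: 10:49 AM + 1:00 = 11:49 AM UTC on May 24.
Add 15 hours 15 minutes leg 1 → 3:04 AM UTC (May 25).
Add 2 hours and 38 minutes layover in Buenos Aires → 5:42 AM UTC.
Add 2 hours 57 minutes leg 2 → 8:39 AM UTC.
Add 2 hours 10 minutes layover in Apia → 10:49 AM UTC.
Add 8 hours and 20 minutes leg 3 → 7:09 PM UTC.
Add 6 hours and 30 minutes layover in Marquesas → 1:39 AM UTC (May 26).
Add 7 hours and 46 minutes leg 4 → 9:25 AM UTC.
Farhaven is UTC−12:00, so local arrival = 9:25 AM − 12:00 = 9:25 PM on May 25.

9:25 PM on May 25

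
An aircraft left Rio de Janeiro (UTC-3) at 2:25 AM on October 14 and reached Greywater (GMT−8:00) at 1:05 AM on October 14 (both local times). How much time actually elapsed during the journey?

Departure in UTC: 2:25 AM + 3:00 = 5:25 AM on Oct 14.
Arrival in UTC: 1:05 AM + 8:00 = 9:05 AM on Oct 14.
Elapsed = 9:05 AM − 5:25 AM = 3 hours 40 minutes.

3 hours 40 minutes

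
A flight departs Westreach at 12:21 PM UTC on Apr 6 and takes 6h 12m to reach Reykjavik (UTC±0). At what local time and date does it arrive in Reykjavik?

6:33 PM on April 6

Departure is given in UTC: 12:21 PM on Apr 6.
Add 6 hours 12 minutes → 6:33 PM UTC.
Reykjavik is UTC+0, so local arrival is 6:33 PM on Apr 6.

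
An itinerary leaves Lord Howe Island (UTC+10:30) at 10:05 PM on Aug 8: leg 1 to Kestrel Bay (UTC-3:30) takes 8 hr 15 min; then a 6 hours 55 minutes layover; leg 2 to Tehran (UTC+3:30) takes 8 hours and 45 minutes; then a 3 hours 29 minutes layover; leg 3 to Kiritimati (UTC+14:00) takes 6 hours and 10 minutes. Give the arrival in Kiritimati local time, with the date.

11:09 AM on August 10

Convert departure to UTC: 10:05 PM − 10:30 = 11:35 AM UTC on Aug 8.
Add 8 hours 15 minutes leg 1 → 7:50 PM UTC.
Add 6 hours 55 minutes layover in Kestrel Bay → 2:45 AM UTC (Aug 9).
Add 8 hours and 45 minutes leg 2 → 11:30 AM UTC.
Add 3 hours and 29 minutes layover in Tehran → 2:59 PM UTC.
Add 6 hours and 10 minutes leg 3 → 9:09 PM UTC.
Kiritimati is UTC+14:00, so local arrival = 9:09 PM + 14:00 = 11:09 AM on Aug 10.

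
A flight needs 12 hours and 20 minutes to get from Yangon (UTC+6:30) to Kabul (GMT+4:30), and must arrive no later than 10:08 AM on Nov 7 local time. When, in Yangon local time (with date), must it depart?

Target arrival in UTC: 10:08 AM − 4:30 = 5:38 AM on Nov 7.
Subtract 12 hours and 20 minutes → departure 5:18 PM UTC on Nov 6.
Yangon is UTC+6:30: 5:18 PM + 6:30 = 11:48 PM on Nov 6.

11:48 PM on November 6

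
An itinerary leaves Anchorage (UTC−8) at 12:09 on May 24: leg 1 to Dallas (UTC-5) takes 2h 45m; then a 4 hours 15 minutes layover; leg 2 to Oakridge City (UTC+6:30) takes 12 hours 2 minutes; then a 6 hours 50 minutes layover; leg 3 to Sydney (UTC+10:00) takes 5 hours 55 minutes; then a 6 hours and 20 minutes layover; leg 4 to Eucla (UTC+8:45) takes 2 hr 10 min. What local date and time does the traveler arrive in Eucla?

Convert departure to UTC: 12:09 + 8:00 = 20:09 UTC on May 24.
Add 2 hours 45 minutes leg 1 → 22:54 UTC.
Add 4 hours 15 minutes layover in Dallas → 03:09 UTC (May 25).
Add 12 hours and 2 minutes leg 2 → 15:11 UTC.
Add 6 hours and 50 minutes layover in Oakridge City → 22:01 UTC.
Add 5 hours 55 minutes leg 3 → 03:56 UTC (May 26).
Add 6 hours and 20 minutes layover in Sydney → 10:16 UTC.
Add 2 hours and 10 minutes leg 4 → 12:26 UTC.
Eucla is UTC+8:45, so local arrival = 12:26 + 8:45 = 21:11 on May 26.

21:11 on May 26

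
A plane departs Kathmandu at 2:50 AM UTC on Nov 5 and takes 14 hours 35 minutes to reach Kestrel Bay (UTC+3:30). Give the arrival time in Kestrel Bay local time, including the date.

8:55 PM on November 5

Departure is given in UTC: 2:50 AM on Nov 5.
Add 14 hours and 35 minutes → 5:25 PM UTC.
Kestrel Bay is UTC+3:30: 5:25 PM + 3:30 = 8:55 PM on Nov 5.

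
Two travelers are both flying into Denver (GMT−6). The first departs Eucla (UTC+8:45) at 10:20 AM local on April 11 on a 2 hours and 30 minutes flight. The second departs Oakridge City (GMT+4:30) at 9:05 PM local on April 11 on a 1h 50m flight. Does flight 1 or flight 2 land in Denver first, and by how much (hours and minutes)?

Flight 1 in UTC: 10:20 AM − 8:45 = 1:35 AM on Apr 11.
+2 hours 30 minutes → arrive 4:05 AM UTC on Apr 11.
Flight 2 in UTC: 9:05 PM − 4:30 = 4:35 PM on Apr 11.
+1 hour and 50 minutes → arrive 6:25 PM UTC on Apr 11.
Flight 1 lands earlier by 14 hours 20 minutes.

the first, by 14 hours 20 minutes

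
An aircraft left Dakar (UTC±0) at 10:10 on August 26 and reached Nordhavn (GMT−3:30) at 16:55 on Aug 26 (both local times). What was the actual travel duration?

Departure is already UTC: 10:10 on Aug 26.
Arrival in UTC: 16:55 + 3:30 = 20:25 on Aug 26.
Elapsed = 20:25 − 10:10 = 10 hours 15 minutes.

10 hours 15 minutes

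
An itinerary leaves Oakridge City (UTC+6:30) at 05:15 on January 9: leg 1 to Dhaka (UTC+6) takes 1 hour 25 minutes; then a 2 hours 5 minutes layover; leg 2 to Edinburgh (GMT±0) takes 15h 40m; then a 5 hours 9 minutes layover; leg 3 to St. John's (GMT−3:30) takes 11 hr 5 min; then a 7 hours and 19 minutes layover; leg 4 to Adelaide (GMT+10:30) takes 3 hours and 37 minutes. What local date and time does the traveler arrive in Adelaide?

07:35 on January 11

Convert departure to UTC: 05:15 − 6:30 = 22:45 UTC on Jan 8.
Add 1 hour 25 minutes leg 1 → 00:10 UTC (Jan 9).
Add 2 hours and 5 minutes layover in Dhaka → 02:15 UTC.
Add 15 hours and 40 minutes leg 2 → 17:55 UTC.
Add 5 hours 9 minutes layover in Edinburgh → 23:04 UTC.
Add 11 hours and 5 minutes leg 3 → 10:09 UTC (Jan 10).
Add 7 hours 19 minutes layover in St. John's → 17:28 UTC.
Add 3 hours 37 minutes leg 4 → 21:05 UTC.
Adelaide is UTC+10:30, so local arrival = 21:05 + 10:30 = 07:35 on Jan 11.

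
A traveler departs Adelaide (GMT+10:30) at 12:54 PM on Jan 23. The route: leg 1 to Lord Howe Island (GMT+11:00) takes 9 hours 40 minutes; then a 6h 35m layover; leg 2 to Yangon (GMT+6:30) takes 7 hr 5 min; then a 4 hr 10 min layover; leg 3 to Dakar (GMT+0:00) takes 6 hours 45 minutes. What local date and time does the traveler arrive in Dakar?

Convert departure to UTC: 12:54 PM − 10:30 = 2:24 AM UTC on Jan 23.
Add 9 hours and 40 minutes leg 1 → 12:04 PM UTC.
Add 6 hours 35 minutes layover in Lord Howe Island → 6:39 PM UTC.
Add 7 hours 5 minutes leg 2 → 1:44 AM UTC (Jan 24).
Add 4 hours and 10 minutes layover in Yangon → 5:54 AM UTC.
Add 6 hours and 45 minutes leg 3 → 12:39 PM UTC.
Dakar is UTC+0, so local arrival is the same: 12:39 PM on Jan 24.

12:39 PM on January 24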